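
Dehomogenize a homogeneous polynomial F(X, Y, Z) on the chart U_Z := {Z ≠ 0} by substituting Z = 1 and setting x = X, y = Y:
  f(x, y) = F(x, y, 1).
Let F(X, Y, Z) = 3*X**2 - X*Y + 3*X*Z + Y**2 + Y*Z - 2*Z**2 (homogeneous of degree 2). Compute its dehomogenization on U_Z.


f(x, y) = 3*x**2 - x*y + 3*x + y**2 + y - 2

On U_Z we set Z = 1. Each monomial c·X^i·Y^j·Z^k in F becomes c·x^i·y^j·1^k = c·x^i·y^j.
Substituting Z = 1: F(X, Y, 1) = 3*x**2 - x*y + 3*x + y**2 + y - 2.
Note: deg(f) ≤ deg(F) = 2; strict inequality happens when F is divisible by Z (lost terms).


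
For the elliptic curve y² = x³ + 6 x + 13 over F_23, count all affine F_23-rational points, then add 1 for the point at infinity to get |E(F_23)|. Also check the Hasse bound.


Affine points = {(0, 6), (0, 17), (3, 9), (3, 14), (4, 3), (4, 20), (6, 9), (6, 14), (14, 9), (14, 14), (21, 4), (21, 19), (22, 11), (22, 12)}; affine count = 14; |E(F_23)| = 15.

Discriminant check: Δ ∝ 4a³ + 27b² = 4·6³ + 27·13² = 4·216 + 27·169 ≡ 22 (mod 23). Nonzero ⇒ E is nonsingular.
For each x ∈ F_23, compute rhs = x³ + 6·x + 13 mod 23, then count y ∈ F_23 with y² ≡ rhs.
  x = 0: rhs = 13, matching y values: 6, 17 (2 points).
  x = 1: rhs = 20, matching y values: none (0 points).
  x = 2: rhs = 10, matching y values: none (0 points).
  x = 3: rhs = 12, matching y values: 9, 14 (2 points).
  x = 4: rhs = 9, matching y values: 3, 20 (2 points).
  x = 5: rhs = 7, matching y values: none (0 points).
  x = 6: rhs = 12, matching y values: 9, 14 (2 points).
  x = 7: rhs = 7, matching y values: none (0 points).
  x = 8: rhs = 21, matching y values: none (0 points).
  x = 9: rhs = 14, matching y values: none (0 points).
  x = 10: rhs = 15, matching y values: none (0 points).
  x = 11: rhs = 7, matching y values: none (0 points).
  x = 12: rhs = 19, matching y values: none (0 points).
  x = 13: rhs = 11, matching y values: none (0 points).
  x = 14: rhs = 12, matching y values: 9, 14 (2 points).
  x = 15: rhs = 5, matching y values: none (0 points).
  x = 16: rhs = 19, matching y values: none (0 points).
  x = 17: rhs = 14, matching y values: none (0 points).
  x = 18: rhs = 19, matching y values: none (0 points).
  x = 19: rhs = 17, matching y values: none (0 points).
  x = 20: rhs = 14, matching y values: none (0 points).
  x = 21: rhs = 16, matching y values: 4, 19 (2 points).
  x = 22: rhs = 6, matching y values: 11, 12 (2 points).
Total affine count: 14.
Full point count |E(F_23)| = 14 + 1 = 15.
Hasse bound: |15 − (23+1)| = |-9| = 9 ≤ 2√23 ≈ 9.5917 ✓.


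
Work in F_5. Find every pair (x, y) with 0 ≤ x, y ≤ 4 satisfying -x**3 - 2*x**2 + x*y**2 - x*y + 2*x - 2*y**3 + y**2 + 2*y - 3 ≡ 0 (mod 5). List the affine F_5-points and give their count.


Affine F_5-points: {(1, 2), (2, 0), (2, 4), (3, 4), (4, 1)}; count = 5.

For each of the 25 pairs (x, y) ∈ F_5², evaluate f(x, y) mod 5. Record the zeros.
  x = 0: [0↦2, 1↦3, 2↦4, 3↦3, 4↦3]  zeros at y ∈ ∅
  x = 1: [0↦1, 1↦2, 2↦0, 3↦3, 4↦4]  zeros at y ∈ {2}
  x = 2: [0↦0, 1↦1, 2↦1, 3↦3, 4↦0]  zeros at y ∈ {0, 4}
  x = 3: [0↦3, 1↦4, 2↦1, 3↦2, 4↦0]  zeros at y ∈ {4}
  x = 4: [0↦4, 1↦0, 2↦4, 3↦4, 4↦3]  zeros at y ∈ {1}
Collecting zeros: affine points = {(1, 2), (2, 0), (2, 4), (3, 4), (4, 1)}.
Total count |C(F_5)_aff| = 5.


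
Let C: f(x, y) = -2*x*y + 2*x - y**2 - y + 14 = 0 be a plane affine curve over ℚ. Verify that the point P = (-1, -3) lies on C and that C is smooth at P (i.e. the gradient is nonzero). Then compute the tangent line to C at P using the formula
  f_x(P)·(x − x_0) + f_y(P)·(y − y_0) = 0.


Tangent line at P: 8*x + 7*y + 29 = 0.

Step 1: f(-1, -3) = 0, so P lies on C.
Step 2: partial derivatives
  f_x(x, y) = 2 - 2*y, f_y(x, y) = -2*x - 2*y - 1.
  f_x(P) = 8, f_y(P) = 7 (gradient nonzero, so P is smooth).
Step 3: tangent line at P: 8·(x − -1) + 7·(y − -3) = 0.
Expanding: 8*x + 7*y + 29 = 0.


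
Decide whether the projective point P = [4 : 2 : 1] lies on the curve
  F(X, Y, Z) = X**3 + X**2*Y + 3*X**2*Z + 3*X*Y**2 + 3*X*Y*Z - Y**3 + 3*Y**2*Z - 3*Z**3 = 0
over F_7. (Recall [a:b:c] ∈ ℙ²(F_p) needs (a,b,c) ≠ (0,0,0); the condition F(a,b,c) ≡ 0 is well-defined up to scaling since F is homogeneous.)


F(4,2,1) ≡ 0 (mod 7); P is on the curve.

Evaluate F(4, 2, 1) term-by-term (mod 7).
  X**3 ↦ 1·64·1·1 = 64
  X**2*Y ↦ 1·16·2·1 = 32
  3*X**2*Z ↦ 3·16·1·1 = 48
  3*X*Y**2 ↦ 3·4·4·1 = 48
  3*X*Y*Z ↦ 3·4·2·1 = 24
  -Y**3 ↦ -1·1·8·1 = -8
  3*Y**2*Z ↦ 3·1·4·1 = 12
  -3*Z**3 ↦ -3·1·1·1 = -3
Sum: F(4, 2, 1) = (64) + (32) + (48) + (48) + (24) + (-8) + (12) + (-3) = 217.
Reducing mod 7: 217 ≡ 0 (mod 7).
Since F(a, b, c) ≡ 0 (mod 7), P lies on the curve.


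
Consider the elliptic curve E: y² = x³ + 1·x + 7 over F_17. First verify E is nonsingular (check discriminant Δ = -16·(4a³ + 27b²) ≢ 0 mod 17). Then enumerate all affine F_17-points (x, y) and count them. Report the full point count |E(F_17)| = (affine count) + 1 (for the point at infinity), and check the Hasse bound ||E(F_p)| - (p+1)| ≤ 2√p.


Affine points = {(1, 3), (1, 14), (2, 0), (5, 1), (5, 16), (6, 5), (6, 12), (7, 0), (8, 0), (12, 8), (12, 9)}; affine count = 11; |E(F_17)| = 12.

Discriminant check: Δ ∝ 4a³ + 27b² = 4·1³ + 27·7² = 4·1 + 27·49 ≡ 1 (mod 17). Nonzero ⇒ E is nonsingular.
For each x ∈ F_17, compute rhs = x³ + 1·x + 7 mod 17, then count y ∈ F_17 with y² ≡ rhs.
  x = 0: rhs = 7, matching y values: none (0 points).
  x = 1: rhs = 9, matching y values: 3, 14 (2 points).
  x = 2: rhs = 0, matching y values: 0 (1 points).
  x = 3: rhs = 3, matching y values: none (0 points).
  x = 4: rhs = 7, matching y values: none (0 points).
  x = 5: rhs = 1, matching y values: 1, 16 (2 points).
  x = 6: rhs = 8, matching y values: 5, 12 (2 points).
  x = 7: rhs = 0, matching y values: 0 (1 points).
  x = 8: rhs = 0, matching y values: 0 (1 points).
  x = 9: rhs = 14, matching y values: none (0 points).
  x = 10: rhs = 14, matching y values: none (0 points).
  x = 11: rhs = 6, matching y values: none (0 points).
  x = 12: rhs = 13, matching y values: 8, 9 (2 points).
  x = 13: rhs = 7, matching y values: none (0 points).
  x = 14: rhs = 11, matching y values: none (0 points).
  x = 15: rhs = 14, matching y values: none (0 points).
  x = 16: rhs = 5, matching y values: none (0 points).
Total affine count: 11.
Full point count |E(F_17)| = 11 + 1 = 12.
Hasse bound: |12 − (17+1)| = |-6| = 6 ≤ 2√17 ≈ 8.2462 ✓.


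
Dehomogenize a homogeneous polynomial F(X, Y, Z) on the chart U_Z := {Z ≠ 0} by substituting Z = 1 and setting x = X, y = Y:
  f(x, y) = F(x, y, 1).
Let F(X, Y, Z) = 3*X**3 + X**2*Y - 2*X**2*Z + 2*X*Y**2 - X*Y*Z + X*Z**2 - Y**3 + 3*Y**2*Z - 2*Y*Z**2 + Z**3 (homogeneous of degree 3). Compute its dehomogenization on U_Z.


f(x, y) = 3*x**3 + x**2*y - 2*x**2 + 2*x*y**2 - x*y + x - y**3 + 3*y**2 - 2*y + 1

On U_Z we set Z = 1. Each monomial c·X^i·Y^j·Z^k in F becomes c·x^i·y^j·1^k = c·x^i·y^j.
Substituting Z = 1: F(X, Y, 1) = 3*x**3 + x**2*y - 2*x**2 + 2*x*y**2 - x*y + x - y**3 + 3*y**2 - 2*y + 1.
Note: deg(f) ≤ deg(F) = 3; strict inequality happens when F is divisible by Z (lost terms).


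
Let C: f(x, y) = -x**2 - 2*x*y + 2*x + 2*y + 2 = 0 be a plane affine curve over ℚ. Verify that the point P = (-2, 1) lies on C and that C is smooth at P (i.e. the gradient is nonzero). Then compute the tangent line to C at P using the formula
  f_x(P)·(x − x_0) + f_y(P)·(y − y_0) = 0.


Tangent line at P: 4*x + 6*y + 2 = 0.

Step 1: f(-2, 1) = 0, so P lies on C.
Step 2: partial derivatives
  f_x(x, y) = -2*x - 2*y + 2, f_y(x, y) = 2 - 2*x.
  f_x(P) = 4, f_y(P) = 6 (gradient nonzero, so P is smooth).
Step 3: tangent line at P: 4·(x − -2) + 6·(y − 1) = 0.
Expanding: 4*x + 6*y + 2 = 0.


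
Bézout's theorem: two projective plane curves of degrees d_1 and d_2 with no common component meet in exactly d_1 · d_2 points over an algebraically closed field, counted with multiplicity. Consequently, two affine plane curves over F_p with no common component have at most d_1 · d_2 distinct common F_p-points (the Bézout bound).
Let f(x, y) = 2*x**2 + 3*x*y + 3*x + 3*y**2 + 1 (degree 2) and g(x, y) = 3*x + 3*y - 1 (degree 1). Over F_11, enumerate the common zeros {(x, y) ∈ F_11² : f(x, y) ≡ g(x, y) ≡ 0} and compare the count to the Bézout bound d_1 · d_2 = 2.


Common zeros: ∅; count = 0; Bézout bound = 2.

deg(f) = 2, deg(g) = 1, so Bézout bound = 2.
Scan x ∈ F_11. For each x, list the y ∈ F_11 with f(x, y) ≡ 0 and those with g(x, y) ≡ 0 (mod 11); the common zeros in that column are the intersection.
  x = 0: f ≡ 0 at y ∈ ∅; g ≡ 0 at y ∈ {4}; common: ∅.
  x = 1: f ≡ 0 at y ∈ {4, 6}; g ≡ 0 at y ∈ {3}; common: ∅.
  x = 2: f ≡ 0 at y ∈ ∅; g ≡ 0 at y ∈ {2}; common: ∅.
  x = 3: f ≡ 0 at y ∈ {9, 10}; g ≡ 0 at y ∈ {1}; common: ∅.
  x = 4: f ≡ 0 at y ∈ {9}; g ≡ 0 at y ∈ {0}; common: ∅.
  x = 5: f ≡ 0 at y ∈ {0, 6}; g ≡ 0 at y ∈ {10}; common: ∅.
  x = 6: f ≡ 0 at y ∈ ∅; g ≡ 0 at y ∈ {9}; common: ∅.
  x = 7: f ≡ 0 at y ∈ ∅; g ≡ 0 at y ∈ {8}; common: ∅.
  x = 8: f ≡ 0 at y ∈ {4, 10}; g ≡ 0 at y ∈ {7}; common: ∅.
  x = 9: f ≡ 0 at y ∈ {1}; g ≡ 0 at y ∈ {6}; common: ∅.
  x = 10: f ≡ 0 at y ∈ {0, 1}; g ≡ 0 at y ∈ {5}; common: ∅.
Collecting: common zeros = ∅, so the count is 0.
Comparison with the Bézout bound: 0 ≤ 2 = deg(f)·deg(g), as expected for curves with no common component (the affine F_11-count falls short of the bound because intersections may lie at infinity, over extension fields, or carry multiplicity).


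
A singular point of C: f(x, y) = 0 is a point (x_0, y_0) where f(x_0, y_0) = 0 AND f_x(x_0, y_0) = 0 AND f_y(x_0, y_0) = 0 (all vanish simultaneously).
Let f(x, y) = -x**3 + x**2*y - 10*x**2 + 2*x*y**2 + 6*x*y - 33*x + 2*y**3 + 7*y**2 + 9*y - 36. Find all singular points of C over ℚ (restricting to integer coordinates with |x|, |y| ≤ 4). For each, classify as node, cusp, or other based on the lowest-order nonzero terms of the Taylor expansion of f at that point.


Singular points: {(-3, 0)}; classification: node.

Compute partial derivatives:
  f_x = -3*x**2 + 2*x*y - 20*x + 2*y**2 + 6*y - 33.
  f_y = x**2 + 4*x*y + 6*x + 6*y**2 + 14*y + 9.
Scan x_0 ∈ {−4, ..., 4}. For each x_0, f_y(x_0, y) is a polynomial in y; find its integer roots y ∈ {−4, ..., 4}, then test f_x and f at those candidates.
  x = -4: f_y(-4, y) = 6*y**2 - 2*y + 1; no integer root y with |y| ≤ 4.
  x = -3: f_y(-3, y) = 6*y**2 + 2*y; vanishes at y ∈ {0}. (-3, 0): f_x = 0, f = 0 — SINGULAR.
  x = -2: f_y(-2, y) = 6*y**2 + 6*y + 1; no integer root y with |y| ≤ 4.
  x = -1: f_y(-1, y) = 6*y**2 + 10*y + 4; vanishes at y ∈ {-1}. (-1, -1): f_x = -18 ≠ 0.
  x = 0: f_y(0, y) = 6*y**2 + 14*y + 9; no integer root y with |y| ≤ 4.
  x = 1: f_y(1, y) = 6*y**2 + 18*y + 16; no integer root y with |y| ≤ 4.
  x = 2: f_y(2, y) = 6*y**2 + 22*y + 25; no integer root y with |y| ≤ 4.
  x = 3: f_y(3, y) = 6*y**2 + 26*y + 36; no integer root y with |y| ≤ 4.
  x = 4: f_y(4, y) = 6*y**2 + 30*y + 49; no integer root y with |y| ≤ 4.
Only singular point on the grid: (-3, 0).
Classify: substitute x = -3 + u, y = 0 + v and expand: f = -u**3 + u**2*v - u**2 + 2*u*v**2 + 2*v**3 + v**2.
No constant or linear terms (consistent with a singular point). Quadratic part: -u**2 + v**2. Cubic part: -u**3 + u**2*v + 2*u*v**2 + 2*v**3.
The quadratic part v**2 - u**2 = (v − u)(v + u) splits into two distinct linear factors, so there are two distinct tangent lines y − 0 = ±(x − -3) — this is a node (ordinary double point).
Classification: node.


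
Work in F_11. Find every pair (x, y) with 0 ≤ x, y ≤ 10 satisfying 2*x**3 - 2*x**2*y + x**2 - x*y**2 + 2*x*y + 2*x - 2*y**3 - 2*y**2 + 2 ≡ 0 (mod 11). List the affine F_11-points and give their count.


Affine F_11-points: {(0, 2), (1, 9), (3, 2), (4, 0), (4, 2), (4, 6), (6, 3), (7, 4), (8, 10), (9, 10)}; count = 10.

For each of the 121 pairs (x, y) ∈ F_11², evaluate f(x, y) mod 11. Record the zeros.
  x = 0: [0↦2, 1↦9, 2↦0, 3↦7, 4↦7, 5↦10, 6↦4, 7↦10, 8↦5, 9↦10, 10↦2]  zeros at y ∈ {2}
  x = 1: [0↦7, 1↦2, 2↦1, 3↦3, 4↦7, 5↦1, 6↦6, 7↦10, 8↦1, 9↦0, 10↦6]  zeros at y ∈ {9}
  x = 2: [0↦4, 1↦5, 2↦8, 3↦1, 4↦5, 5↦8, 6↦9, 7↦7, 8↦1, 9↦1, 10↦6]  zeros at y ∈ ∅
  x = 3: [0↦5, 1↦8, 2↦0, 3↦2, 4↦2, 5↦10, 6↦3, 7↦2, 8↦6, 9↦3, 10↦3]  zeros at y ∈ {2}
  x = 4: [0↦0, 1↦1, 2↦0, 3↦7, 4↦10, 5↦8, 6↦0, 7↦7, 8↦6, 9↦7, 10↦9]  zeros at y ∈ {0, 2, 6}
  x = 5: [0↦1, 1↦7, 2↦9, 3↦6, 4↦8, 5↦3, 6↦1, 7↦1, 8↦2, 9↦3, 10↦3]  zeros at y ∈ ∅
  x = 6: [0↦9, 1↦5, 2↦6, 3↦0, 4↦8, 5↦7, 6↦7, 7↦7, 8↦6, 9↦3, 10↦8]  zeros at y ∈ {3}
  x = 7: [0↦3, 1↦7, 2↦3, 3↦1, 4↦0, 5↦10, 6↦8, 7↦4, 8↦8, 9↦8, 10↦3]  zeros at y ∈ {4}
  x = 8: [0↦6, 1↦3, 2↦1, 3↦10, 4↦7, 5↦2, 6↦5, 7↦4, 8↦9, 9↦8, 10↦0]  zeros at y ∈ {10}
  x = 9: [0↦8, 1↦5, 2↦1, 3↦6, 4↦8, 5↦6, 6↦10, 7↦8, 8↦10, 9↦4, 10↦0]  zeros at y ∈ {10}
  x = 10: [0↦10, 1↦3, 2↦4, 3↦1, 4↦4, 5↦1, 6↦2, 7↦6, 8↦1, 9↦8, 10↦4]  zeros at y ∈ ∅
Collecting zeros: affine points = {(0, 2), (1, 9), (3, 2), (4, 0), (4, 2), (4, 6), (6, 3), (7, 4), (8, 10), (9, 10)}.
Total count |C(F_11)_aff| = 10.


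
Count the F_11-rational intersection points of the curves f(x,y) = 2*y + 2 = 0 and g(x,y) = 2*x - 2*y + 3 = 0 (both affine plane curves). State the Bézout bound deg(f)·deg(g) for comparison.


Common zeros: {(3, 10)}; count = 1; Bézout bound = 1.

deg(f) = 1, deg(g) = 1, so Bézout bound = 1.
Scan x ∈ F_11. For each x, list the y ∈ F_11 with f(x, y) ≡ 0 and those with g(x, y) ≡ 0 (mod 11); the common zeros in that column are the intersection.
  x = 0: f ≡ 0 at y ∈ {10}; g ≡ 0 at y ∈ {7}; common: ∅.
  x = 1: f ≡ 0 at y ∈ {10}; g ≡ 0 at y ∈ {8}; common: ∅.
  x = 2: f ≡ 0 at y ∈ {10}; g ≡ 0 at y ∈ {9}; common: ∅.
  x = 3: f ≡ 0 at y ∈ {10}; g ≡ 0 at y ∈ {10}; common: {10}.
  x = 4: f ≡ 0 at y ∈ {10}; g ≡ 0 at y ∈ {0}; common: ∅.
  x = 5: f ≡ 0 at y ∈ {10}; g ≡ 0 at y ∈ {1}; common: ∅.
  x = 6: f ≡ 0 at y ∈ {10}; g ≡ 0 at y ∈ {2}; common: ∅.
  x = 7: f ≡ 0 at y ∈ {10}; g ≡ 0 at y ∈ {3}; common: ∅.
  x = 8: f ≡ 0 at y ∈ {10}; g ≡ 0 at y ∈ {4}; common: ∅.
  x = 9: f ≡ 0 at y ∈ {10}; g ≡ 0 at y ∈ {5}; common: ∅.
  x = 10: f ≡ 0 at y ∈ {10}; g ≡ 0 at y ∈ {6}; common: ∅.
Collecting: common zeros = {(3, 10)}, so the count is 1.
Comparison with the Bézout bound: 1 ≤ 1 = deg(f)·deg(g), as expected for curves with no common component (the bound is attained).


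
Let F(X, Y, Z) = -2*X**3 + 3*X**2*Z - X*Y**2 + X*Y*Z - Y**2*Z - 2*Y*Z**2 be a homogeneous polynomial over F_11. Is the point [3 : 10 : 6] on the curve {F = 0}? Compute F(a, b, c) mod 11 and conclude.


F(3,10,6) ≡ 10 (mod 11); P is NOT on the curve.

Evaluate F(3, 10, 6) term-by-term (mod 11).
  -2*X**3 ↦ -2·27·1·1 = -54
  3*X**2*Z ↦ 3·9·1·6 = 162
  -X*Y**2 ↦ -1·3·100·1 = -300
  X*Y*Z ↦ 1·3·10·6 = 180
  -Y**2*Z ↦ -1·1·100·6 = -600
  -2*Y*Z**2 ↦ -2·1·10·36 = -720
Sum: F(3, 10, 6) = (-54) + (162) + (-300) + (180) + (-600) + (-720) = -1332.
Reducing mod 11: -1332 ≡ 10 (mod 11).
Since F(a, b, c) ≡ 10 ≠ 0 (mod 11), P does NOT lie on the curve.


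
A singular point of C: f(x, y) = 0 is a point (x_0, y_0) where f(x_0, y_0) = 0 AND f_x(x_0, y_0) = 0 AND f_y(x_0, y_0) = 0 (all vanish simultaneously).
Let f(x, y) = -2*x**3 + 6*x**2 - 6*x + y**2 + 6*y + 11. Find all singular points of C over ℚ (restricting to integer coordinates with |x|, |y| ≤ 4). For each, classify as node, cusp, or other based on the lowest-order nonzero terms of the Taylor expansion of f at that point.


Singular points: {(1, -3)}; classification: cusp.

Compute partial derivatives:
  f_x = -6*x**2 + 12*x - 6.
  f_y = 2*y + 6.
Scan x_0 ∈ {−4, ..., 4}. For each x_0, f_y(x_0, y) is a polynomial in y; find its integer roots y ∈ {−4, ..., 4}, then test f_x and f at those candidates.
  x = -4: f_y(-4, y) = 2*y + 6; vanishes at y ∈ {-3}. (-4, -3): f_x = -150 ≠ 0.
  x = -3: f_y(-3, y) = 2*y + 6; vanishes at y ∈ {-3}. (-3, -3): f_x = -96 ≠ 0.
  x = -2: f_y(-2, y) = 2*y + 6; vanishes at y ∈ {-3}. (-2, -3): f_x = -54 ≠ 0.
  x = -1: f_y(-1, y) = 2*y + 6; vanishes at y ∈ {-3}. (-1, -3): f_x = -24 ≠ 0.
  x = 0: f_y(0, y) = 2*y + 6; vanishes at y ∈ {-3}. (0, -3): f_x = -6 ≠ 0.
  x = 1: f_y(1, y) = 2*y + 6; vanishes at y ∈ {-3}. (1, -3): f_x = 0, f = 0 — SINGULAR.
  x = 2: f_y(2, y) = 2*y + 6; vanishes at y ∈ {-3}. (2, -3): f_x = -6 ≠ 0.
  x = 3: f_y(3, y) = 2*y + 6; vanishes at y ∈ {-3}. (3, -3): f_x = -24 ≠ 0.
  x = 4: f_y(4, y) = 2*y + 6; vanishes at y ∈ {-3}. (4, -3): f_x = -54 ≠ 0.
Only singular point on the grid: (1, -3).
Classify: substitute x = 1 + u, y = -3 + v and expand: f = -2*u**3 + v**2.
No constant or linear terms (consistent with a singular point). Quadratic part: v**2. Cubic part: -2*u**3.
The quadratic part v**2 is a perfect square, so there is a single (double) tangent line v = 0, i.e. y = -3. Restricting the cubic part to that line (v = 0) leaves -2*u**3 ≠ 0, so f is not divisible by v and the branch is v² ≈ 2*u**3 to lowest order — this is a cusp.
Classification: cusp.


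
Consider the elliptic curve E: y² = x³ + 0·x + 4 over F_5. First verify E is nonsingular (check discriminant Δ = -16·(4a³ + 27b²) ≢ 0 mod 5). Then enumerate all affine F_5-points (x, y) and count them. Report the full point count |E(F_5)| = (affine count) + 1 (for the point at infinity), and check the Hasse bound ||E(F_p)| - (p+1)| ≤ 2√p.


Affine points = {(0, 2), (0, 3), (1, 0), (3, 1), (3, 4)}; affine count = 5; |E(F_5)| = 6.

Discriminant check: Δ ∝ 4a³ + 27b² = 4·0³ + 27·4² = 4·0 + 27·16 ≡ 2 (mod 5). Nonzero ⇒ E is nonsingular.
For each x ∈ F_5, compute rhs = x³ + 0·x + 4 mod 5, then count y ∈ F_5 with y² ≡ rhs.
  x = 0: rhs = 4, matching y values: 2, 3 (2 points).
  x = 1: rhs = 0, matching y values: 0 (1 points).
  x = 2: rhs = 2, matching y values: none (0 points).
  x = 3: rhs = 1, matching y values: 1, 4 (2 points).
  x = 4: rhs = 3, matching y values: none (0 points).
Total affine count: 5.
Full point count |E(F_5)| = 5 + 1 = 6.
Hasse bound: |6 − (5+1)| = |0| = 0 ≤ 2√5 ≈ 4.4721 ✓.


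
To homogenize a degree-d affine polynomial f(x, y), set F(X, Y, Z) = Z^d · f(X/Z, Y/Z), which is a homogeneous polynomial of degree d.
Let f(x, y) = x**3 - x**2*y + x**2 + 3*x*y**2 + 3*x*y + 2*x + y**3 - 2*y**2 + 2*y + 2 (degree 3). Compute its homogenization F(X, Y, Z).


F(X, Y, Z) = X**3 - X**2*Y + X**2*Z + 3*X*Y**2 + 3*X*Y*Z + 2*X*Z**2 + Y**3 - 2*Y**2*Z + 2*Y*Z**2 + 2*Z**3

deg(f) = 3.
Substitute x = X/Z, y = Y/Z into f, then multiply by Z^3.
  monomial 1·x^3·y^0 ↦ 1·X^3·Y^0·Z^0.
  monomial -1·x^2·y^1 ↦ -1·X^2·Y^1·Z^0.
  monomial 1·x^2·y^0 ↦ 1·X^2·Y^0·Z^1.
  monomial 3·x^1·y^2 ↦ 3·X^1·Y^2·Z^0.
  monomial 3·x^1·y^1 ↦ 3·X^1·Y^1·Z^1.
  monomial 2·x^1·y^0 ↦ 2·X^1·Y^0·Z^2.
  monomial 1·x^0·y^3 ↦ 1·X^0·Y^3·Z^0.
  monomial -2·x^0·y^2 ↦ -2·X^0·Y^2·Z^1.
  monomial 2·x^0·y^1 ↦ 2·X^0·Y^1·Z^2.
  monomial 2·x^0·y^0 ↦ 2·X^0·Y^0·Z^3.
Collecting: F(X, Y, Z) = X**3 - X**2*Y + X**2*Z + 3*X*Y**2 + 3*X*Y*Z + 2*X*Z**2 + Y**3 - 2*Y**2*Z + 2*Y*Z**2 + 2*Z**3.


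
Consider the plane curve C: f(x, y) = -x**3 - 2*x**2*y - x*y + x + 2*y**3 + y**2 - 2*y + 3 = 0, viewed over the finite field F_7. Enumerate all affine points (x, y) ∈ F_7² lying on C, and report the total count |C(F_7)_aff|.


Affine F_7-points: {(1, 6), (2, 2), (3, 0), (4, 5)}; count = 4.

For each of the 49 pairs (x, y) ∈ F_7², evaluate f(x, y) mod 7. Record the zeros.
  x = 0: [0↦3, 1↦4, 2↦5, 3↦4, 4↦6, 5↦2, 6↦4]  zeros at y ∈ ∅
  x = 1: [0↦3, 1↦1, 2↦6, 3↦2, 4↦1, 5↦1, 6↦0]  zeros at y ∈ {6}
  x = 2: [0↦4, 1↦2, 2↦0, 3↦3, 4↦2, 5↦2, 6↦1]  zeros at y ∈ {2}
  x = 3: [0↦0, 1↦1, 2↦2, 3↦1, 4↦3, 5↦6, 6↦1]  zeros at y ∈ {0}
  x = 4: [0↦6, 1↦6, 2↦6, 3↦4, 4↦5, 5↦0, 6↦1]  zeros at y ∈ {5}
  x = 5: [0↦2, 1↦4, 2↦6, 3↦6, 4↦2, 5↦6, 6↦2]  zeros at y ∈ ∅
  x = 6: [0↦3, 1↦3, 2↦3, 3↦1, 4↦2, 5↦4, 6↦5]  zeros at y ∈ ∅
Collecting zeros: affine points = {(1, 6), (2, 2), (3, 0), (4, 5)}.
Total count |C(F_7)_aff| = 4.


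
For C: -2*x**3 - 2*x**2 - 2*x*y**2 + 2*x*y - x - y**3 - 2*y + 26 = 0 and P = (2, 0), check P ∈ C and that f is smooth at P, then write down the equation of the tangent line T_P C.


Tangent line at P: -33*x + 2*y + 66 = 0.

Step 1: f(2, 0) = 0, so P lies on C.
Step 2: partial derivatives
  f_x(x, y) = -6*x**2 - 4*x - 2*y**2 + 2*y - 1, f_y(x, y) = -4*x*y + 2*x - 3*y**2 - 2.
  f_x(P) = -33, f_y(P) = 2 (gradient nonzero, so P is smooth).
Step 3: tangent line at P: -33·(x − 2) + 2·(y − 0) = 0.
Expanding: -33*x + 2*y + 66 = 0.


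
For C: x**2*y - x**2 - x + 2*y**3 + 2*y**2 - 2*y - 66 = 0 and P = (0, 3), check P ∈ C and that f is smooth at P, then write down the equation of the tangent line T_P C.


Tangent line at P: -x + 64*y - 192 = 0.

Step 1: f(0, 3) = 0, so P lies on C.
Step 2: partial derivatives
  f_x(x, y) = 2*x*y - 2*x - 1, f_y(x, y) = x**2 + 6*y**2 + 4*y - 2.
  f_x(P) = -1, f_y(P) = 64 (gradient nonzero, so P is smooth).
Step 3: tangent line at P: -1·(x − 0) + 64·(y − 3) = 0.
Expanding: -x + 64*y - 192 = 0.


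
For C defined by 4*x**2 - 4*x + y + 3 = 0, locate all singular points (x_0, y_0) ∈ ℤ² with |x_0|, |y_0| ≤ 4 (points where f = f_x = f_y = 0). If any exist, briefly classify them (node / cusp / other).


No singular points in the scanned grid; C is smooth there.

Compute partial derivatives:
  f_x = 8*x - 4.
  f_y = 1.
f_y = 1 is a nonzero constant, so f_y never vanishes: no point (x, y) can satisfy f = f_x = f_y = 0. In particular no (x, y) ∈ {−4, ..., 4}² is singular; the curve is smooth.


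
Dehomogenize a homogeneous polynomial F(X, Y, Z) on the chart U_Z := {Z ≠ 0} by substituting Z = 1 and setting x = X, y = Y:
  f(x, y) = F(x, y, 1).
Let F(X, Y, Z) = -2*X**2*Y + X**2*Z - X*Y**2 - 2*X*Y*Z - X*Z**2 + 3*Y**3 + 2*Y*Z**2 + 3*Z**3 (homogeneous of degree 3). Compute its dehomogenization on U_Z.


f(x, y) = -2*x**2*y + x**2 - x*y**2 - 2*x*y - x + 3*y**3 + 2*y + 3

On U_Z we set Z = 1. Each monomial c·X^i·Y^j·Z^k in F becomes c·x^i·y^j·1^k = c·x^i·y^j.
Substituting Z = 1: F(X, Y, 1) = -2*x**2*y + x**2 - x*y**2 - 2*x*y - x + 3*y**3 + 2*y + 3.
Note: deg(f) ≤ deg(F) = 3; strict inequality happens when F is divisible by Z (lost terms).


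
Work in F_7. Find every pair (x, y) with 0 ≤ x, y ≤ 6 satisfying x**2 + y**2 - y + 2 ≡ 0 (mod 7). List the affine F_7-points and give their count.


Affine F_7-points: {(0, 4)}; count = 1.

For each of the 49 pairs (x, y) ∈ F_7², evaluate f(x, y) mod 7. Record the zeros.
  x = 0: [0↦2, 1↦2, 2↦4, 3↦1, 4↦0, 5↦1, 6↦4]  zeros at y ∈ {4}
  x = 1: [0↦3, 1↦3, 2↦5, 3↦2, 4↦1, 5↦2, 6↦5]  zeros at y ∈ ∅
  x = 2: [0↦6, 1↦6, 2↦1, 3↦5, 4↦4, 5↦5, 6↦1]  zeros at y ∈ ∅
  x = 3: [0↦4, 1↦4, 2↦6, 3↦3, 4↦2, 5↦3, 6↦6]  zeros at y ∈ ∅
  x = 4: [0↦4, 1↦4, 2↦6, 3↦3, 4↦2, 5↦3, 6↦6]  zeros at y ∈ ∅
  x = 5: [0↦6, 1↦6, 2↦1, 3↦5, 4↦4, 5↦5, 6↦1]  zeros at y ∈ ∅
  x = 6: [0↦3, 1↦3, 2↦5, 3↦2, 4↦1, 5↦2, 6↦5]  zeros at y ∈ ∅
Collecting zeros: affine points = {(0, 4)}.
Total count |C(F_7)_aff| = 1.


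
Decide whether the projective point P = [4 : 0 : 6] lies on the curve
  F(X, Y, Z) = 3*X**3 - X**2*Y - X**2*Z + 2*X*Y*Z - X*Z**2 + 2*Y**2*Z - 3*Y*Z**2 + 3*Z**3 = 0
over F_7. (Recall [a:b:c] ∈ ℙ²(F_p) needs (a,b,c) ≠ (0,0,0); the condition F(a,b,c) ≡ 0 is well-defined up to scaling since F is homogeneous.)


F(4,0,6) ≡ 5 (mod 7); P is NOT on the curve.

Evaluate F(4, 0, 6) term-by-term (mod 7).
  3*X**3 ↦ 3·64·1·1 = 192
  -X**2*Y ↦ -1·16·0·1 = 0
  -X**2*Z ↦ -1·16·1·6 = -96
  2*X*Y*Z ↦ 2·4·0·6 = 0
  -X*Z**2 ↦ -1·4·1·36 = -144
  2*Y**2*Z ↦ 2·1·0·6 = 0
  -3*Y*Z**2 ↦ -3·1·0·36 = 0
  3*Z**3 ↦ 3·1·1·216 = 648
Sum: F(4, 0, 6) = (192) + (0) + (-96) + (0) + (-144) + (0) + (0) + (648) = 600.
Reducing mod 7: 600 ≡ 5 (mod 7).
Since F(a, b, c) ≡ 5 ≠ 0 (mod 7), P does NOT lie on the curve.


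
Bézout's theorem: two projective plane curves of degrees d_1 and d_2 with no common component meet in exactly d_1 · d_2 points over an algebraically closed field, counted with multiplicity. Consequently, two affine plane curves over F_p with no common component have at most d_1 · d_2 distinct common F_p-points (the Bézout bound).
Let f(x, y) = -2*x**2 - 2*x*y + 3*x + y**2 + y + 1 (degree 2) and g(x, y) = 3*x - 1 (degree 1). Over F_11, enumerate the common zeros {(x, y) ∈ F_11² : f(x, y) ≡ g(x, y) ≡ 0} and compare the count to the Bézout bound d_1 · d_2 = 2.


Common zeros: {(4, 8), (4, 10)}; count = 2; Bézout bound = 2.

deg(f) = 2, deg(g) = 1, so Bézout bound = 2.
Scan x ∈ F_11. For each x, list the y ∈ F_11 with f(x, y) ≡ 0 and those with g(x, y) ≡ 0 (mod 11); the common zeros in that column are the intersection.
  x = 0: f ≡ 0 at y ∈ ∅; g ≡ 0 at y ∈ ∅; common: ∅.
  x = 1: f ≡ 0 at y ∈ {5, 7}; g ≡ 0 at y ∈ ∅; common: ∅.
  x = 2: f ≡ 0 at y ∈ ∅; g ≡ 0 at y ∈ ∅; common: ∅.
  x = 3: f ≡ 0 at y ∈ ∅; g ≡ 0 at y ∈ ∅; common: ∅.
  x = 4: f ≡ 0 at y ∈ {8, 10}; g ≡ 0 at y ∈ {0, 1, 2, 3, 4, 5, 6, 7, 8, 9, 10}; common: {8, 10}.
  x = 5: f ≡ 0 at y ∈ ∅; g ≡ 0 at y ∈ ∅; common: ∅.
  x = 6: f ≡ 0 at y ∈ {3, 8}; g ≡ 0 at y ∈ ∅; common: ∅.
  x = 7: f ≡ 0 at y ∈ {1}; g ≡ 0 at y ∈ ∅; common: ∅.
  x = 8: f ≡ 0 at y ∈ ∅; g ≡ 0 at y ∈ ∅; common: ∅.
  x = 9: f ≡ 0 at y ∈ {3}; g ≡ 0 at y ∈ ∅; common: ∅.
  x = 10: f ≡ 0 at y ∈ {1, 7}; g ≡ 0 at y ∈ ∅; common: ∅.
Collecting: common zeros = {(4, 8), (4, 10)}, so the count is 2.
Comparison with the Bézout bound: 2 ≤ 2 = deg(f)·deg(g), as expected for curves with no common component (the bound is attained).


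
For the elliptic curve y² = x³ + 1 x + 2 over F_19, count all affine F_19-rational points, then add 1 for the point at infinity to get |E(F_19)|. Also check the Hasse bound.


Affine points = {(1, 2), (1, 17), (8, 3), (8, 16), (10, 9), (10, 10), (14, 9), (14, 10), (17, 7), (17, 12), (18, 0)}; affine count = 11; |E(F_19)| = 12.

Discriminant check: Δ ∝ 4a³ + 27b² = 4·1³ + 27·2² = 4·1 + 27·4 ≡ 17 (mod 19). Nonzero ⇒ E is nonsingular.
For each x ∈ F_19, compute rhs = x³ + 1·x + 2 mod 19, then count y ∈ F_19 with y² ≡ rhs.
  x = 0: rhs = 2, matching y values: none (0 points).
  x = 1: rhs = 4, matching y values: 2, 17 (2 points).
  x = 2: rhs = 12, matching y values: none (0 points).
  x = 3: rhs = 13, matching y values: none (0 points).
  x = 4: rhs = 13, matching y values: none (0 points).
  x = 5: rhs = 18, matching y values: none (0 points).
  x = 6: rhs = 15, matching y values: none (0 points).
  x = 7: rhs = 10, matching y values: none (0 points).
  x = 8: rhs = 9, matching y values: 3, 16 (2 points).
  x = 9: rhs = 18, matching y values: none (0 points).
  x = 10: rhs = 5, matching y values: 9, 10 (2 points).
  x = 11: rhs = 14, matching y values: none (0 points).
  x = 12: rhs = 13, matching y values: none (0 points).
  x = 13: rhs = 8, matching y values: none (0 points).
  x = 14: rhs = 5, matching y values: 9, 10 (2 points).
  x = 15: rhs = 10, matching y values: none (0 points).
  x = 16: rhs = 10, matching y values: none (0 points).
  x = 17: rhs = 11, matching y values: 7, 12 (2 points).
  x = 18: rhs = 0, matching y values: 0 (1 points).
Total affine count: 11.
Full point count |E(F_19)| = 11 + 1 = 12.
Hasse bound: |12 − (19+1)| = |-8| = 8 ≤ 2√19 ≈ 8.7178 ✓.


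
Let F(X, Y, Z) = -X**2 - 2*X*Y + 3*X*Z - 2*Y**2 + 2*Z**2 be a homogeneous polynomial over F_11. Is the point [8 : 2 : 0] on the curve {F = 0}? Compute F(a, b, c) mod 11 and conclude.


F(8,2,0) ≡ 6 (mod 11); P is NOT on the curve.

Evaluate F(8, 2, 0) term-by-term (mod 11).
  -X**2 ↦ -1·64·1·1 = -64
  -2*X*Y ↦ -2·8·2·1 = -32
  3*X*Z ↦ 3·8·1·0 = 0
  -2*Y**2 ↦ -2·1·4·1 = -8
  2*Z**2 ↦ 2·1·1·0 = 0
Sum: F(8, 2, 0) = (-64) + (-32) + (0) + (-8) + (0) = -104.
Reducing mod 11: -104 ≡ 6 (mod 11).
Since F(a, b, c) ≡ 6 ≠ 0 (mod 11), P does NOT lie on the curve.


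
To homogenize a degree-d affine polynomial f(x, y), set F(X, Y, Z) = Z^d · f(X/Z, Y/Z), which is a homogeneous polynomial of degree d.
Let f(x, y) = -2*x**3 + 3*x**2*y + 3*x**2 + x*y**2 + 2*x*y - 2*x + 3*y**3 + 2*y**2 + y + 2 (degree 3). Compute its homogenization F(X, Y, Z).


F(X, Y, Z) = -2*X**3 + 3*X**2*Y + 3*X**2*Z + X*Y**2 + 2*X*Y*Z - 2*X*Z**2 + 3*Y**3 + 2*Y**2*Z + Y*Z**2 + 2*Z**3

deg(f) = 3.
Substitute x = X/Z, y = Y/Z into f, then multiply by Z^3.
  monomial -2·x^3·y^0 ↦ -2·X^3·Y^0·Z^0.
  monomial 3·x^2·y^1 ↦ 3·X^2·Y^1·Z^0.
  monomial 3·x^2·y^0 ↦ 3·X^2·Y^0·Z^1.
  monomial 1·x^1·y^2 ↦ 1·X^1·Y^2·Z^0.
  monomial 2·x^1·y^1 ↦ 2·X^1·Y^1·Z^1.
  monomial -2·x^1·y^0 ↦ -2·X^1·Y^0·Z^2.
  monomial 3·x^0·y^3 ↦ 3·X^0·Y^3·Z^0.
  monomial 2·x^0·y^2 ↦ 2·X^0·Y^2·Z^1.
  monomial 1·x^0·y^1 ↦ 1·X^0·Y^1·Z^2.
  monomial 2·x^0·y^0 ↦ 2·X^0·Y^0·Z^3.
Collecting: F(X, Y, Z) = -2*X**3 + 3*X**2*Y + 3*X**2*Z + X*Y**2 + 2*X*Y*Z - 2*X*Z**2 + 3*Y**3 + 2*Y**2*Z + Y*Z**2 + 2*Z**3.


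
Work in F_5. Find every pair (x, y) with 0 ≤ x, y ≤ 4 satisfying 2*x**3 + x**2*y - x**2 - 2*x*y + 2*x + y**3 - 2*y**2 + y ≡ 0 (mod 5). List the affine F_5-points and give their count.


Affine F_5-points: {(0, 0), (0, 1), (1, 4), (4, 0)}; count = 4.

For each of the 25 pairs (x, y) ∈ F_5², evaluate f(x, y) mod 5. Record the zeros.
  x = 0: [0↦0, 1↦0, 2↦2, 3↦2, 4↦1]  zeros at y ∈ {0, 1}
  x = 1: [0↦3, 1↦2, 2↦3, 3↦2, 4↦0]  zeros at y ∈ {4}
  x = 2: [0↦1, 1↦1, 2↦3, 3↦3, 4↦2]  zeros at y ∈ ∅
  x = 3: [0↦1, 1↦4, 2↦4, 3↦2, 4↦4]  zeros at y ∈ ∅
  x = 4: [0↦0, 1↦3, 2↦3, 3↦1, 4↦3]  zeros at y ∈ {0}
Collecting zeros: affine points = {(0, 0), (0, 1), (1, 4), (4, 0)}.
Total count |C(F_5)_aff| = 4.


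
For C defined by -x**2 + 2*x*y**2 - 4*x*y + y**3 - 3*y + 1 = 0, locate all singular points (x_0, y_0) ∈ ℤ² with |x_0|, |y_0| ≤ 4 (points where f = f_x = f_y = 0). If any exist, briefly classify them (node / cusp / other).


Singular points: {(-1, 1)}; classification: node.

Compute partial derivatives:
  f_x = -2*x + 2*y**2 - 4*y.
  f_y = 4*x*y - 4*x + 3*y**2 - 3.
Scan x_0 ∈ {−4, ..., 4}. For each x_0, f_y(x_0, y) is a polynomial in y; find its integer roots y ∈ {−4, ..., 4}, then test f_x and f at those candidates.
  x = -4: f_y(-4, y) = 3*y**2 - 16*y + 13; vanishes at y ∈ {1}. (-4, 1): f_x = 6 ≠ 0.
  x = -3: f_y(-3, y) = 3*y**2 - 12*y + 9; vanishes at y ∈ {1, 3}. (-3, 1): f_x = 4 ≠ 0; (-3, 3): f_x = 12 ≠ 0.
  x = -2: f_y(-2, y) = 3*y**2 - 8*y + 5; vanishes at y ∈ {1}. (-2, 1): f_x = 2 ≠ 0.
  x = -1: f_y(-1, y) = 3*y**2 - 4*y + 1; vanishes at y ∈ {1}. (-1, 1): f_x = 0, f = 0 — SINGULAR.
  x = 0: f_y(0, y) = 3*y**2 - 3; vanishes at y ∈ {-1, 1}. (0, -1): f_x = 6 ≠ 0; (0, 1): f_x = -2 ≠ 0.
  x = 1: f_y(1, y) = 3*y**2 + 4*y - 7; vanishes at y ∈ {1}. (1, 1): f_x = -4 ≠ 0.
  x = 2: f_y(2, y) = 3*y**2 + 8*y - 11; vanishes at y ∈ {1}. (2, 1): f_x = -6 ≠ 0.
  x = 3: f_y(3, y) = 3*y**2 + 12*y - 15; vanishes at y ∈ {1}. (3, 1): f_x = -8 ≠ 0.
  x = 4: f_y(4, y) = 3*y**2 + 16*y - 19; vanishes at y ∈ {1}. (4, 1): f_x = -10 ≠ 0.
Only singular point on the grid: (-1, 1).
Classify: substitute x = -1 + u, y = 1 + v and expand: f = -u**2 + 2*u*v**2 + v**3 + v**2.
No constant or linear terms (consistent with a singular point). Quadratic part: -u**2 + v**2. Cubic part: 2*u*v**2 + v**3.
The quadratic part v**2 - u**2 = (v − u)(v + u) splits into two distinct linear factors, so there are two distinct tangent lines y − 1 = ±(x − -1) — this is a node (ordinary double point).
Classification: node.


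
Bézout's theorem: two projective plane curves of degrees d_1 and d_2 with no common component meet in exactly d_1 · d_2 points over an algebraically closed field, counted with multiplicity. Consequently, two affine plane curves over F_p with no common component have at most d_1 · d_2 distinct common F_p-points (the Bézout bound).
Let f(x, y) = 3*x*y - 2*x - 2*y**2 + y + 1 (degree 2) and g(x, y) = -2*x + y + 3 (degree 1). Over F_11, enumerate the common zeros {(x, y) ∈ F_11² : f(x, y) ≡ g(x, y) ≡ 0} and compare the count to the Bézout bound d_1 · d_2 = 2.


Common zeros: ∅; count = 0; Bézout bound = 2.

deg(f) = 2, deg(g) = 1, so Bézout bound = 2.
Scan x ∈ F_11. For each x, list the y ∈ F_11 with f(x, y) ≡ 0 and those with g(x, y) ≡ 0 (mod 11); the common zeros in that column are the intersection.
  x = 0: f ≡ 0 at y ∈ {1, 5}; g ≡ 0 at y ∈ {8}; common: ∅.
  x = 1: f ≡ 0 at y ∈ ∅; g ≡ 0 at y ∈ {10}; common: ∅.
  x = 2: f ≡ 0 at y ∈ {3, 6}; g ≡ 0 at y ∈ {1}; common: ∅.
  x = 3: f ≡ 0 at y ∈ {7, 9}; g ≡ 0 at y ∈ {3}; common: ∅.
  x = 4: f ≡ 0 at y ∈ {2, 10}; g ≡ 0 at y ∈ {5}; common: ∅.
  x = 5: f ≡ 0 at y ∈ ∅; g ≡ 0 at y ∈ {7}; common: ∅.
  x = 6: f ≡ 0 at y ∈ {0, 4}; g ≡ 0 at y ∈ {9}; common: ∅.
  x = 7: f ≡ 0 at y ∈ ∅; g ≡ 0 at y ∈ {0}; common: ∅.
  x = 8: f ≡ 0 at y ∈ ∅; g ≡ 0 at y ∈ {2}; common: ∅.
  x = 9: f ≡ 0 at y ∈ ∅; g ≡ 0 at y ∈ {4}; common: ∅.
  x = 10: f ≡ 0 at y ∈ ∅; g ≡ 0 at y ∈ {6}; common: ∅.
Collecting: common zeros = ∅, so the count is 0.
Comparison with the Bézout bound: 0 ≤ 2 = deg(f)·deg(g), as expected for curves with no common component (the affine F_11-count falls short of the bound because intersections may lie at infinity, over extension fields, or carry multiplicity).


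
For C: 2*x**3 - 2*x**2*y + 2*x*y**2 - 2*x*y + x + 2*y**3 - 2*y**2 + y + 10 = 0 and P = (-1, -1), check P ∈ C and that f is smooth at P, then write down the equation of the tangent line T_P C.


Tangent line at P: 7*x + 15*y + 22 = 0.

Step 1: f(-1, -1) = 0, so P lies on C.
Step 2: partial derivatives
  f_x(x, y) = 6*x**2 - 4*x*y + 2*y**2 - 2*y + 1, f_y(x, y) = -2*x**2 + 4*x*y - 2*x + 6*y**2 - 4*y + 1.
  f_x(P) = 7, f_y(P) = 15 (gradient nonzero, so P is smooth).
Step 3: tangent line at P: 7·(x − -1) + 15·(y − -1) = 0.
Expanding: 7*x + 15*y + 22 = 0.


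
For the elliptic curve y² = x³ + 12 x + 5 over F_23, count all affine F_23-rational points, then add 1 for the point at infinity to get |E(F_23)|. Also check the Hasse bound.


Affine points = {(1, 8), (1, 15), (4, 5), (4, 18), (5, 11), (5, 12), (7, 8), (7, 15), (13, 9), (13, 14), (15, 8), (15, 15), (17, 4), (17, 19), (18, 2), (18, 21), (19, 10), (19, 13)}; affine count = 18; |E(F_23)| = 19.

Discriminant check: Δ ∝ 4a³ + 27b² = 4·12³ + 27·5² = 4·1728 + 27·25 ≡ 20 (mod 23). Nonzero ⇒ E is nonsingular.
For each x ∈ F_23, compute rhs = x³ + 12·x + 5 mod 23, then count y ∈ F_23 with y² ≡ rhs.
  x = 0: rhs = 5, matching y values: none (0 points).
  x = 1: rhs = 18, matching y values: 8, 15 (2 points).
  x = 2: rhs = 14, matching y values: none (0 points).
  x = 3: rhs = 22, matching y values: none (0 points).
  x = 4: rhs = 2, matching y values: 5, 18 (2 points).
  x = 5: rhs = 6, matching y values: 11, 12 (2 points).
  x = 6: rhs = 17, matching y values: none (0 points).
  x = 7: rhs = 18, matching y values: 8, 15 (2 points).
  x = 8: rhs = 15, matching y values: none (0 points).
  x = 9: rhs = 14, matching y values: none (0 points).
  x = 10: rhs = 21, matching y values: none (0 points).
  x = 11: rhs = 19, matching y values: none (0 points).
  x = 12: rhs = 14, matching y values: none (0 points).
  x = 13: rhs = 12, matching y values: 9, 14 (2 points).
  x = 14: rhs = 19, matching y values: none (0 points).
  x = 15: rhs = 18, matching y values: 8, 15 (2 points).
  x = 16: rhs = 15, matching y values: none (0 points).
  x = 17: rhs = 16, matching y values: 4, 19 (2 points).
  x = 18: rhs = 4, matching y values: 2, 21 (2 points).
  x = 19: rhs = 8, matching y values: 10, 13 (2 points).
  x = 20: rhs = 11, matching y values: none (0 points).
  x = 21: rhs = 19, matching y values: none (0 points).
  x = 22: rhs = 15, matching y values: none (0 points).
Total affine count: 18.
Full point count |E(F_23)| = 18 + 1 = 19.
Hasse bound: |19 − (23+1)| = |-5| = 5 ≤ 2√23 ≈ 9.5917 ✓.


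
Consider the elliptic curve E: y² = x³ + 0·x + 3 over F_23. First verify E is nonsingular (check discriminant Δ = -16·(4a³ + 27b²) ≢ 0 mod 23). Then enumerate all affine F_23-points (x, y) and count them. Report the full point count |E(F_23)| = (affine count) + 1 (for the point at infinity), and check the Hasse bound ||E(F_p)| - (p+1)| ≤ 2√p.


Affine points = {(0, 7), (0, 16), (1, 2), (1, 21), (5, 6), (5, 17), (6, 9), (6, 14), (7, 1), (7, 22), (8, 3), (8, 20), (11, 0), (12, 11), (12, 12), (18, 4), (18, 19), (19, 10), (19, 13), (21, 8), (21, 15), (22, 5), (22, 18)}; affine count = 23; |E(F_23)| = 24.

Discriminant check: Δ ∝ 4a³ + 27b² = 4·0³ + 27·3² = 4·0 + 27·9 ≡ 13 (mod 23). Nonzero ⇒ E is nonsingular.
For each x ∈ F_23, compute rhs = x³ + 0·x + 3 mod 23, then count y ∈ F_23 with y² ≡ rhs.
  x = 0: rhs = 3, matching y values: 7, 16 (2 points).
  x = 1: rhs = 4, matching y values: 2, 21 (2 points).
  x = 2: rhs = 11, matching y values: none (0 points).
  x = 3: rhs = 7, matching y values: none (0 points).
  x = 4: rhs = 21, matching y values: none (0 points).
  x = 5: rhs = 13, matching y values: 6, 17 (2 points).
  x = 6: rhs = 12, matching y values: 9, 14 (2 points).
  x = 7: rhs = 1, matching y values: 1, 22 (2 points).
  x = 8: rhs = 9, matching y values: 3, 20 (2 points).
  x = 9: rhs = 19, matching y values: none (0 points).
  x = 10: rhs = 14, matching y values: none (0 points).
  x = 11: rhs = 0, matching y values: 0 (1 points).
  x = 12: rhs = 6, matching y values: 11, 12 (2 points).
  x = 13: rhs = 15, matching y values: none (0 points).
  x = 14: rhs = 10, matching y values: none (0 points).
  x = 15: rhs = 20, matching y values: none (0 points).
  x = 16: rhs = 5, matching y values: none (0 points).
  x = 17: rhs = 17, matching y values: none (0 points).
  x = 18: rhs = 16, matching y values: 4, 19 (2 points).
  x = 19: rhs = 8, matching y values: 10, 13 (2 points).
  x = 20: rhs = 22, matching y values: none (0 points).
  x = 21: rhs = 18, matching y values: 8, 15 (2 points).
  x = 22: rhs = 2, matching y values: 5, 18 (2 points).
Total affine count: 23.
Full point count |E(F_23)| = 23 + 1 = 24.
Hasse bound: |24 − (23+1)| = |0| = 0 ≤ 2√23 ≈ 9.5917 ✓.


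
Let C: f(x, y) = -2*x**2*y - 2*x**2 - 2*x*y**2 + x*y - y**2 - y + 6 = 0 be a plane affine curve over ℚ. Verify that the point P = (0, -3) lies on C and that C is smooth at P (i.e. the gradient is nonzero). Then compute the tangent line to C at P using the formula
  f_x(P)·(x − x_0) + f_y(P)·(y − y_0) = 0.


Tangent line at P: -21*x + 5*y + 15 = 0.

Step 1: f(0, -3) = 0, so P lies on C.
Step 2: partial derivatives
  f_x(x, y) = -4*x*y - 4*x - 2*y**2 + y, f_y(x, y) = -2*x**2 - 4*x*y + x - 2*y - 1.
  f_x(P) = -21, f_y(P) = 5 (gradient nonzero, so P is smooth).
Step 3: tangent line at P: -21·(x − 0) + 5·(y − -3) = 0.
Expanding: -21*x + 5*y + 15 = 0.


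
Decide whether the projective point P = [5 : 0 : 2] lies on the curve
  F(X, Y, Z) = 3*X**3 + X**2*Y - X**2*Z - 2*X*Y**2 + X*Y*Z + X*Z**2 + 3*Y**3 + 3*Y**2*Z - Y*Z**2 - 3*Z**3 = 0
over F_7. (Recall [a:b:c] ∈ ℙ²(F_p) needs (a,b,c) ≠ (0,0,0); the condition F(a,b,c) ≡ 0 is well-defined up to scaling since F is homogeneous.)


F(5,0,2) ≡ 6 (mod 7); P is NOT on the curve.

Evaluate F(5, 0, 2) term-by-term (mod 7).
  3*X**3 ↦ 3·125·1·1 = 375
  X**2*Y ↦ 1·25·0·1 = 0
  -X**2*Z ↦ -1·25·1·2 = -50
  -2*X*Y**2 ↦ -2·5·0·1 = 0
  X*Y*Z ↦ 1·5·0·2 = 0
  X*Z**2 ↦ 1·5·1·4 = 20
  3*Y**3 ↦ 3·1·0·1 = 0
  3*Y**2*Z ↦ 3·1·0·2 = 0
  -Y*Z**2 ↦ -1·1·0·4 = 0
  -3*Z**3 ↦ -3·1·1·8 = -24
Sum: F(5, 0, 2) = (375) + (0) + (-50) + (0) + (0) + (20) + (0) + (0) + (0) + (-24) = 321.
Reducing mod 7: 321 ≡ 6 (mod 7).
Since F(a, b, c) ≡ 6 ≠ 0 (mod 7), P does NOT lie on the curve.
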